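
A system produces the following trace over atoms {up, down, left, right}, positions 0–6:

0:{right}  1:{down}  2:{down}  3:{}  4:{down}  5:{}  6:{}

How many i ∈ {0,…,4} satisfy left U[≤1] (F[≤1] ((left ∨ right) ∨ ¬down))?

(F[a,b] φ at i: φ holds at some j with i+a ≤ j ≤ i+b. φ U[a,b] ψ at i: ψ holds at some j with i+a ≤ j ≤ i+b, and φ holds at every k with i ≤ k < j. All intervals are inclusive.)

4

Evaluate at each i in [0,4]:
  i=0: ✓ (rhs at j=0)
  i=1: ✗ (lhs fails at k=1 before rhs at j=2)
  i=2: ✓ (rhs at j=2)
  i=3: ✓ (rhs at j=3)
  i=4: ✓ (rhs at j=4)
Positions where it holds: {0, 2, 3, 4} → 4.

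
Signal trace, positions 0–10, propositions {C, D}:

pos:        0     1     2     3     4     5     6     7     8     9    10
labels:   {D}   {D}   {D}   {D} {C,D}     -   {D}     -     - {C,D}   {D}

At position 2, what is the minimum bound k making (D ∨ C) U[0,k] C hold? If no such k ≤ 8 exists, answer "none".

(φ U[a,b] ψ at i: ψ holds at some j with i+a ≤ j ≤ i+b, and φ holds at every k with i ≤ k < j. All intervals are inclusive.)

2

Need earliest j ≥ 2 with C, and (D ∨ C) at every k in [2,j-1].
  j=2: rhs fails.
  j=3: rhs fails.
  j=4: rhs holds; lhs holds on [2,3]. k = 2.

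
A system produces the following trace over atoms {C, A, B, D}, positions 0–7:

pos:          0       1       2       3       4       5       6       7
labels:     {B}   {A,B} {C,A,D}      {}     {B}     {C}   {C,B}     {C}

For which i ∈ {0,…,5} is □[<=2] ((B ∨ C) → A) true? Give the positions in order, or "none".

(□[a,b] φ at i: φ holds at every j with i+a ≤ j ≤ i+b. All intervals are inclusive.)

Evaluate at each i in [0,5]:
  i=0: ✗ (fails at j=0)
  i=1: ✓ (all of [1,3])
  i=2: ✗ (fails at j=4)
  i=3: ✗ (fails at j=4)
  i=4: ✗ (fails at j=4)
  i=5: ✗ (fails at j=5)

1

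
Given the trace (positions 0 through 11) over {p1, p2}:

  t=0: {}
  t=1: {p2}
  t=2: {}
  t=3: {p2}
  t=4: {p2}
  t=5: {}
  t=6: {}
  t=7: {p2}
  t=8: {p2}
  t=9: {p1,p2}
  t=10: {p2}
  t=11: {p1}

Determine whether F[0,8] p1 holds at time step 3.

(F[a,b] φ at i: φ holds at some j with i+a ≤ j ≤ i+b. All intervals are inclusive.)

Holds

Check p1 at each j in [3,11]:
  j=3: false
  j=4: false
  j=5: false
  j=6: false
  j=7: false
  j=8: false
  j=9: true
  j=10: false
  j=11: true
Found at j=9 → formula holds.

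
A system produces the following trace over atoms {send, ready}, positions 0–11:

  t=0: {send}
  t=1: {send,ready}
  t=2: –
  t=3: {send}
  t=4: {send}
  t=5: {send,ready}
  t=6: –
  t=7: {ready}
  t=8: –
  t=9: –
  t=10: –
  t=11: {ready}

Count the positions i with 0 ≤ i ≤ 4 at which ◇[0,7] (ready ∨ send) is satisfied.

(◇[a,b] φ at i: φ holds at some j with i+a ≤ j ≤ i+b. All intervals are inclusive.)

5

Evaluate at each i in [0,4]:
  i=0: ✓ (witness j=0)
  i=1: ✓ (witness j=1)
  i=2: ✓ (witness j=3)
  i=3: ✓ (witness j=3)
  i=4: ✓ (witness j=4)
Positions where it holds: {0, 1, 2, 3, 4} → 5.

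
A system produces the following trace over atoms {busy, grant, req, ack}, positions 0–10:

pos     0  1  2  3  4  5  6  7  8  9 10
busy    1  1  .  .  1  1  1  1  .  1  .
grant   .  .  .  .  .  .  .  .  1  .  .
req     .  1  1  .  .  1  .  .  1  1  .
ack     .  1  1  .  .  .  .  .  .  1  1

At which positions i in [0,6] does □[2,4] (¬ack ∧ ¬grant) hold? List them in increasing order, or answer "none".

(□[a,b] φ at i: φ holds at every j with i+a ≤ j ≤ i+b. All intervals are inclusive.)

Evaluate at each i in [0,6]:
  i=0: ✗ (fails at j=2)
  i=1: ✓ (all of [3,5])
  i=2: ✓ (all of [4,6])
  i=3: ✓ (all of [5,7])
  i=4: ✗ (fails at j=8)
  i=5: ✗ (fails at j=8)
  i=6: ✗ (fails at j=8)

1, 2, 3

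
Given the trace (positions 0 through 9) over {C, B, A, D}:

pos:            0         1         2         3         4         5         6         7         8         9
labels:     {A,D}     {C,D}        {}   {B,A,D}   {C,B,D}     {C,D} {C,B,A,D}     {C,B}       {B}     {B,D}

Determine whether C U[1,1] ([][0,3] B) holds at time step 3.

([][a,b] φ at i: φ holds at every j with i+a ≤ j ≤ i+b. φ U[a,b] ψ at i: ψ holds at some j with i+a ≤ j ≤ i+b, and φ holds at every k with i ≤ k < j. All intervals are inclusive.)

Does not hold

Need some j in [4,4] with [][0,3] B, and C at every k in [3,j-1].
  j=4: [][0,3] B — fails at 5.
No j in the window works → until fails.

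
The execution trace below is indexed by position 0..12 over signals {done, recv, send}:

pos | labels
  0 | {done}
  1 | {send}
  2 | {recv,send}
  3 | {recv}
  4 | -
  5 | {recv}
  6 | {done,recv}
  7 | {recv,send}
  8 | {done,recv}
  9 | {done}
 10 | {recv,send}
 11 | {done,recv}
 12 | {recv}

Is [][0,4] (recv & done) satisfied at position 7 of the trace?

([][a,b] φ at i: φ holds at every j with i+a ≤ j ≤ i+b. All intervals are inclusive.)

Check (recv & done) at every j in [7,11]:
  j=7: false
  j=8: true
  j=9: false
  j=10: false
  j=11: true
Fails at j=7 → formula fails.

No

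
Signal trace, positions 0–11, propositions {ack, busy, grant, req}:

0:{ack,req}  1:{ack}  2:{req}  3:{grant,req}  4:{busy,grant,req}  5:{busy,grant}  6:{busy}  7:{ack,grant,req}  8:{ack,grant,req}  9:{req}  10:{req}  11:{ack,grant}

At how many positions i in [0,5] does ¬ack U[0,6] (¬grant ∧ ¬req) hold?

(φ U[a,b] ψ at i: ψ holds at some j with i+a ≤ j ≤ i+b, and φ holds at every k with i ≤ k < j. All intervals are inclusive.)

Evaluate at each i in [0,5]:
  i=0: ✗ (lhs fails at k=0 before rhs at j=1)
  i=1: ✓ (rhs at j=1)
  i=2: ✓ (rhs at j=6; lhs holds on [2,5])
  i=3: ✓ (rhs at j=6; lhs holds on [3,5])
  i=4: ✓ (rhs at j=6; lhs holds on [4,5])
  i=5: ✓ (rhs at j=6; lhs holds on [5,5])
Positions where it holds: {1, 2, 3, 4, 5} → 5.

5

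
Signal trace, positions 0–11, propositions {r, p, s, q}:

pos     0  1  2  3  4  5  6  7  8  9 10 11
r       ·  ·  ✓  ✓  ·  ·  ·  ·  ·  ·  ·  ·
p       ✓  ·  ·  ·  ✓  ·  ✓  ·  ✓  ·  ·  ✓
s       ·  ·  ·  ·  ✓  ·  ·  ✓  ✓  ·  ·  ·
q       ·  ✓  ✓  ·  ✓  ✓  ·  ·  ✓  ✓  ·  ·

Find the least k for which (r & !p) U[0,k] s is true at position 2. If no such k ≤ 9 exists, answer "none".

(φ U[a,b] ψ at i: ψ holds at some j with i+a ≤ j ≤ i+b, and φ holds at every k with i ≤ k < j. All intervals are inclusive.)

2

Need earliest j ≥ 2 with s, and (r & !p) at every k in [2,j-1].
  j=2: rhs fails.
  j=3: rhs fails.
  j=4: rhs holds; lhs holds on [2,3]. k = 2.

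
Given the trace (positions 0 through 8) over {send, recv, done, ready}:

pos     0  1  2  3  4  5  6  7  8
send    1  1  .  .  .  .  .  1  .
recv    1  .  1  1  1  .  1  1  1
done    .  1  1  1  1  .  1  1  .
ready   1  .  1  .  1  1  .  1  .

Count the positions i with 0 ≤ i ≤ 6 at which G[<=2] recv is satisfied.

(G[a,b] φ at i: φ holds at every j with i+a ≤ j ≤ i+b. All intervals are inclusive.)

Evaluate at each i in [0,6]:
  i=0: ✗ (fails at j=1)
  i=1: ✗ (fails at j=1)
  i=2: ✓ (all of [2,4])
  i=3: ✗ (fails at j=5)
  i=4: ✗ (fails at j=5)
  i=5: ✗ (fails at j=5)
  i=6: ✓ (all of [6,8])
Positions where it holds: {2, 6} → 2.

2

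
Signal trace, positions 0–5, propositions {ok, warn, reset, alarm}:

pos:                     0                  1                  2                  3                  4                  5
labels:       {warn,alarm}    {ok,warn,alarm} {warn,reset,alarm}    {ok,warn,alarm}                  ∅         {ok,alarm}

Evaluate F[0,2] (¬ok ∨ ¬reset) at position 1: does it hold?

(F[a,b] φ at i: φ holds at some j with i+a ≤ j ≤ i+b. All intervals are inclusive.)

Holds

Check (¬ok ∨ ¬reset) at each j in [1,3]:
  j=1: true
  j=2: true
  j=3: true
Found at j=1 → formula holds.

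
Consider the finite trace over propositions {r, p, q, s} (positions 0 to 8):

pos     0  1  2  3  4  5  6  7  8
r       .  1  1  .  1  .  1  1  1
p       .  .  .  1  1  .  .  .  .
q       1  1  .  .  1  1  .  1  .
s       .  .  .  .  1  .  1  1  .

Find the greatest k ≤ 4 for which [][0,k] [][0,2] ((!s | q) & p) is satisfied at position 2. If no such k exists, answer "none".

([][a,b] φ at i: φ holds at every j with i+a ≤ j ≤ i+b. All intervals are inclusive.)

[][0,2] ((!s | q) & p) must hold from j=2 onward; find where it first fails.
  j=2: fails → no k works.

none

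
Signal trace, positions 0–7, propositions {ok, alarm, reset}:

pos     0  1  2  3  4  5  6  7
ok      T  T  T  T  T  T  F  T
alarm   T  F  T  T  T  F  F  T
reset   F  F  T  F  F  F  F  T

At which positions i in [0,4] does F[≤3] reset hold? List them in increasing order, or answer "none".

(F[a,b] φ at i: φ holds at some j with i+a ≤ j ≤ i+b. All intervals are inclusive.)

Evaluate at each i in [0,4]:
  i=0: ✓ (witness j=2)
  i=1: ✓ (witness j=2)
  i=2: ✓ (witness j=2)
  i=3: ✗ (none in [3,6])
  i=4: ✓ (witness j=7)

0, 1, 2, 4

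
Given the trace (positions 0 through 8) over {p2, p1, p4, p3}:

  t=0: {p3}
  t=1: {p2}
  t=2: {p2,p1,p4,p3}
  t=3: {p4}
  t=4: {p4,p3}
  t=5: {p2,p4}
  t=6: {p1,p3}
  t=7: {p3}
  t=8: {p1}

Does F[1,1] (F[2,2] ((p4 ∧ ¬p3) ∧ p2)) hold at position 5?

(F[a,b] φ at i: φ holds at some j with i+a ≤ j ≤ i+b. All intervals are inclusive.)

Does not hold

Check F[2,2] ((p4 ∧ ¬p3) ∧ p2) at each j in [6,6]:
  j=6: fails (none in [8,8])
No position in the window satisfies it → formula fails.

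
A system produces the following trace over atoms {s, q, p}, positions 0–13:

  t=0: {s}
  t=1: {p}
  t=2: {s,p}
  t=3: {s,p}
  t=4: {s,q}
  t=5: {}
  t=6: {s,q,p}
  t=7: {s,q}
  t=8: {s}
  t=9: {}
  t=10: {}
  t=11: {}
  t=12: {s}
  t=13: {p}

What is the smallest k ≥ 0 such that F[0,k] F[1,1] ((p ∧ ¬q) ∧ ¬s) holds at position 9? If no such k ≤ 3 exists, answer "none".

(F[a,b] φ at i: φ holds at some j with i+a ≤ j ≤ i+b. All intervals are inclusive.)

Scan j = 9,10,… for F[1,1] ((p ∧ ¬q) ∧ ¬s):
  j=9: fails
  j=10: fails
  j=11: fails
  j=12: holds
First hit at j=12, so smallest k = 12-9 = 3.

3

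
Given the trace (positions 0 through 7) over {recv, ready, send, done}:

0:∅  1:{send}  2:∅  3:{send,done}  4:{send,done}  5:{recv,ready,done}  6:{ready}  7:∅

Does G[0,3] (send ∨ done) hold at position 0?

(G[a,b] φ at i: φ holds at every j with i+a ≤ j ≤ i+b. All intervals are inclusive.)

False

Check (send ∨ done) at every j in [0,3]:
  j=0: false
  j=1: true
  j=2: false
  j=3: true
Fails at j=0 → formula fails.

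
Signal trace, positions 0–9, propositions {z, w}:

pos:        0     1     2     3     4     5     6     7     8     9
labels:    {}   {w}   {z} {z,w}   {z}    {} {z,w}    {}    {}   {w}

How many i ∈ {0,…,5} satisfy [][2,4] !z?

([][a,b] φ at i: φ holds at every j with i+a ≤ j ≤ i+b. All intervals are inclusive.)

1

Evaluate at each i in [0,5]:
  i=0: ✗ (fails at j=2)
  i=1: ✗ (fails at j=3)
  i=2: ✗ (fails at j=4)
  i=3: ✗ (fails at j=6)
  i=4: ✗ (fails at j=6)
  i=5: ✓ (all of [7,9])
Positions where it holds: {5} → 1.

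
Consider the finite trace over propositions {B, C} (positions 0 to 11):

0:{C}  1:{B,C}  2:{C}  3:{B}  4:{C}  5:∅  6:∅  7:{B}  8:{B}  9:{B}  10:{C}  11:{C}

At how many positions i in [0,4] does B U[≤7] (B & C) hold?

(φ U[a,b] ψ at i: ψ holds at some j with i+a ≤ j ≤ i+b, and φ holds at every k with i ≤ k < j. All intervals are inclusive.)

1

Evaluate at each i in [0,4]:
  i=0: ✗ (lhs fails at k=0 before rhs at j=1)
  i=1: ✓ (rhs at j=1)
  i=2: ✗ (no rhs in [2,9])
  i=3: ✗ (no rhs in [3,10])
  i=4: ✗ (no rhs in [4,11])
Positions where it holds: {1} → 1.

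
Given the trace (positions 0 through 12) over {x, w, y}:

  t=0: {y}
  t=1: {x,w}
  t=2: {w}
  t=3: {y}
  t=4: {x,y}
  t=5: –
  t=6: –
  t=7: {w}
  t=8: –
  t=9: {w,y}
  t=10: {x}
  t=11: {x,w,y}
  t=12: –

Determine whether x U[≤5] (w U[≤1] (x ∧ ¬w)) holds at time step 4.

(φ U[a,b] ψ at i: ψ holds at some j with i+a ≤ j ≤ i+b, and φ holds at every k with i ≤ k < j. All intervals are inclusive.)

Need some j in [4,9] with (w U[≤1] (x ∧ ¬w)), and x at every k in [4,j-1].
  j=4: (w U[≤1] (x ∧ ¬w)) holds; no prefix to check → satisfied.

Holds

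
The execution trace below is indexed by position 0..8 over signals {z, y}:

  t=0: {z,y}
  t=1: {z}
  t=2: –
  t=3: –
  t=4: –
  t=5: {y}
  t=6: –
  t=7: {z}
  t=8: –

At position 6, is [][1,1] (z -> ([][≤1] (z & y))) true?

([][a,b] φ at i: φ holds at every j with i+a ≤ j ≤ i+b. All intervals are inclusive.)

Check (z -> ([][≤1] (z & y))) at every j in [7,7]:
  j=7: antecedent true; consequent fails at 7 → ✗
Fails at j=7 → formula fails.

Does not hold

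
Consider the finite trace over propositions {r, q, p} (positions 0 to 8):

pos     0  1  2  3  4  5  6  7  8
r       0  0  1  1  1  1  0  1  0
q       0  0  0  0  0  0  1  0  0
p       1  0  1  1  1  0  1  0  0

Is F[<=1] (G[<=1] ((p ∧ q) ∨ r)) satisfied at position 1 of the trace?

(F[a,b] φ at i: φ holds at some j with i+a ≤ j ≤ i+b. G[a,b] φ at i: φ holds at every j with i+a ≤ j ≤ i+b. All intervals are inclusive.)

Yes

Check G[<=1] ((p ∧ q) ∨ r) at each j in [1,2]:
  j=1: fails at 1
  j=2: holds on [2,3]
Found at j=2 → formula holds.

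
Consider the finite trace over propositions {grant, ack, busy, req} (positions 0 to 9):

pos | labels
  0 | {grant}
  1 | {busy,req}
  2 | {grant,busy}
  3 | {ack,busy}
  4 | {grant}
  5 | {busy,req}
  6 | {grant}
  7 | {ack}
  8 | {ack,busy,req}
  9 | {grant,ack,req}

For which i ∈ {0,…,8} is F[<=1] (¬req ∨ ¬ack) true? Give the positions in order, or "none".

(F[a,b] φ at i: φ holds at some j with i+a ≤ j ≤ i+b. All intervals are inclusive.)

Evaluate at each i in [0,8]:
  i=0: ✓ (witness j=0)
  i=1: ✓ (witness j=1)
  i=2: ✓ (witness j=2)
  i=3: ✓ (witness j=3)
  i=4: ✓ (witness j=4)
  i=5: ✓ (witness j=5)
  i=6: ✓ (witness j=6)
  i=7: ✓ (witness j=7)
  i=8: ✗ (none in [8,9])

0, 1, 2, 3, 4, 5, 6, 7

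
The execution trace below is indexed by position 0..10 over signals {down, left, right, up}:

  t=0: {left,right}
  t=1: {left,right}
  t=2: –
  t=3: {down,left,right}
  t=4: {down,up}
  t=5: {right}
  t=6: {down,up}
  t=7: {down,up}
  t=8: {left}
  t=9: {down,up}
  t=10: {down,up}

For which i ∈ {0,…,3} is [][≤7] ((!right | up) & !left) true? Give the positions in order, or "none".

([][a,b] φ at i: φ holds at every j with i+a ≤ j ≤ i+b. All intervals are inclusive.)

Evaluate at each i in [0,3]:
  i=0: ✗ (fails at j=0)
  i=1: ✗ (fails at j=1)
  i=2: ✗ (fails at j=3)
  i=3: ✗ (fails at j=3)

none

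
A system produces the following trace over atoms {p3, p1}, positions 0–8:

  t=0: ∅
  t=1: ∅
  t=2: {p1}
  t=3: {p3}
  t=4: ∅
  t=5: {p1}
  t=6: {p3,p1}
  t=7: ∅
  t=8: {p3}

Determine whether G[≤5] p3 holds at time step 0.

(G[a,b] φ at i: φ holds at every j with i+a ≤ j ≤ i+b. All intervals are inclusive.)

Check p3 at every j in [0,5]:
  j=0: false
  j=1: false
  j=2: false
  j=3: true
  j=4: false
  j=5: false
Fails at j=0 → formula fails.

Does not hold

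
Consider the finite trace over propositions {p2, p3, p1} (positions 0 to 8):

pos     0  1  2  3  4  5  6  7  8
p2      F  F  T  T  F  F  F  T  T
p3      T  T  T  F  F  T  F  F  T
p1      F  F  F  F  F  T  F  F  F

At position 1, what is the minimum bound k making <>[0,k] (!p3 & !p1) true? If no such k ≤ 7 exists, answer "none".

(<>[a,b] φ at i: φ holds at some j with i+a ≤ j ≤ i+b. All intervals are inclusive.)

Scan j = 1,2,… for (!p3 & !p1):
  j=1: fails
  j=2: fails
  j=3: holds
First hit at j=3, so smallest k = 3-1 = 2.

2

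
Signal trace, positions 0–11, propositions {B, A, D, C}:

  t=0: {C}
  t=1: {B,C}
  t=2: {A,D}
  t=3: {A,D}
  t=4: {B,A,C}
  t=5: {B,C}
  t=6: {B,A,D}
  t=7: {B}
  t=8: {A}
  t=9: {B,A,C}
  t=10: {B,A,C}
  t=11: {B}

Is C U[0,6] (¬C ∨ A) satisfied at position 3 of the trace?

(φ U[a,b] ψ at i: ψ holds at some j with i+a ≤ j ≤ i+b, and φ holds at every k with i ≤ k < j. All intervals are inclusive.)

Need some j in [3,9] with (¬C ∨ A), and C at every k in [3,j-1].
  j=3: (¬C ∨ A) holds; no prefix to check → satisfied.

Holds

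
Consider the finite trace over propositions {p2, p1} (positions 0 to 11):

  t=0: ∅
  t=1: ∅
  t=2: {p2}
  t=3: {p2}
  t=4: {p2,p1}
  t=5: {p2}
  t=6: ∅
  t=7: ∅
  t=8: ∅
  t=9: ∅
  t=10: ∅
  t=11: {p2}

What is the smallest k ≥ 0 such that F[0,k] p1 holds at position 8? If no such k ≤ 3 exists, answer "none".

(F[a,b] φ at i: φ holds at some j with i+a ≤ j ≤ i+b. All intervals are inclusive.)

none

Scan j = 8,9,… for p1:
  j=8: fails
  j=9: fails
  j=10: fails
  j=11: fails
No j in [8,11] satisfies it → none.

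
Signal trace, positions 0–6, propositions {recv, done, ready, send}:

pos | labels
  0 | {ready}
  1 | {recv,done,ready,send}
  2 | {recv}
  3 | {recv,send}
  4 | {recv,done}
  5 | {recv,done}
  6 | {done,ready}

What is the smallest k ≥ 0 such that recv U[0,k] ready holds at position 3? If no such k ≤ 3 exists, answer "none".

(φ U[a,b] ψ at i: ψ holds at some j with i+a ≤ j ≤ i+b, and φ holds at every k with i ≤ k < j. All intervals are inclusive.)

Need earliest j ≥ 3 with ready, and recv at every k in [3,j-1].
  j=3: rhs fails.
  j=4: rhs fails.
  j=5: rhs fails.
  j=6: rhs holds; lhs holds on [3,5]. k = 3.

3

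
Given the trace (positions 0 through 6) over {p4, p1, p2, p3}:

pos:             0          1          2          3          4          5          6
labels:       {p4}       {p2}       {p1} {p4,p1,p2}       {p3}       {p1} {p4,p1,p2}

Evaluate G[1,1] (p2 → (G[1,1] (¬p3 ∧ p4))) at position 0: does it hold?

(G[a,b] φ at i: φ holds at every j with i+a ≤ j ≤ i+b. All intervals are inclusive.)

False

Check (p2 → (G[1,1] (¬p3 ∧ p4))) at every j in [1,1]:
  j=1: antecedent true; consequent fails at 2 → ✗
Fails at j=1 → formula fails.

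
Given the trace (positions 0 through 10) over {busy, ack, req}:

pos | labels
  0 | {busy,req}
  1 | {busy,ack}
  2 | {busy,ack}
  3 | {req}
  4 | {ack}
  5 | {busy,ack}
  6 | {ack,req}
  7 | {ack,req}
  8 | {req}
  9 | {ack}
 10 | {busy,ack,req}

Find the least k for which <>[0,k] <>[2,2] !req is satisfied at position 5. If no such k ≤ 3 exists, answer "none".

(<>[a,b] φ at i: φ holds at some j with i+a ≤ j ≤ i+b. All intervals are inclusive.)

Scan j = 5,6,… for <>[2,2] !req:
  j=5: fails
  j=6: fails
  j=7: holds
First hit at j=7, so smallest k = 7-5 = 2.

2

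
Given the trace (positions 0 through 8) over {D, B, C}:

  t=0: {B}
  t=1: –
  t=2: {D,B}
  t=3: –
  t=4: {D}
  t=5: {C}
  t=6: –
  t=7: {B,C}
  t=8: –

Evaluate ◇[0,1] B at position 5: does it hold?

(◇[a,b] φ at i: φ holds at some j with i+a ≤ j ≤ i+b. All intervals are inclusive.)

False

Check B at each j in [5,6]:
  j=5: false
  j=6: false
No position in the window satisfies it → formula fails.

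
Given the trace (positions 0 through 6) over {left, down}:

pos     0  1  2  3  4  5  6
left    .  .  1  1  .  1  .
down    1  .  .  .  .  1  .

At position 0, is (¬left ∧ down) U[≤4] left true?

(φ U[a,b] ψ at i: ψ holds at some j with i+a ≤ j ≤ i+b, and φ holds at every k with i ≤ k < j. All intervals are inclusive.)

Need some j in [0,4] with left, and (¬left ∧ down) at every k in [0,j-1].
  j=0: left false.
  j=1: left false.
  j=2: left holds, but (¬left ∧ down) fails at k=1 → not this j.
  j=3: left holds, but (¬left ∧ down) fails at k=1 → not this j.
  j=4: left false.
No j in the window works → until fails.

False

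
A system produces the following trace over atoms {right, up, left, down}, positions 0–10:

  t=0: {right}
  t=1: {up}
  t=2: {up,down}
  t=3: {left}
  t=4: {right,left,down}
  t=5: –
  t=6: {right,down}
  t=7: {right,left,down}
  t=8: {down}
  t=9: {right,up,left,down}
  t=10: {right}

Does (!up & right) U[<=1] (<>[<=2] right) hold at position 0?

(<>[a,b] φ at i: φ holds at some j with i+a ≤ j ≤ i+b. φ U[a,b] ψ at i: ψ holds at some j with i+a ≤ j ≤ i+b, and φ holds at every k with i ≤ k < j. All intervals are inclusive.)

Holds

Need some j in [0,1] with <>[<=2] right, and (!up & right) at every k in [0,j-1].
  j=0: <>[<=2] right holds; no prefix to check → satisfied.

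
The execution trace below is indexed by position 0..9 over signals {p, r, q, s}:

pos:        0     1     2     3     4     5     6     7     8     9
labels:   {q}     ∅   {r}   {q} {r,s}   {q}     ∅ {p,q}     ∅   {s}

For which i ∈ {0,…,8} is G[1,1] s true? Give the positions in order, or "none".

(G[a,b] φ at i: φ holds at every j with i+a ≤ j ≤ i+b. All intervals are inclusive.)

3, 8

Evaluate at each i in [0,8]:
  i=0: ✗ (fails at j=1)
  i=1: ✗ (fails at j=2)
  i=2: ✗ (fails at j=3)
  i=3: ✓ (all of [4,4])
  i=4: ✗ (fails at j=5)
  i=5: ✗ (fails at j=6)
  i=6: ✗ (fails at j=7)
  i=7: ✗ (fails at j=8)
  i=8: ✓ (all of [9,9])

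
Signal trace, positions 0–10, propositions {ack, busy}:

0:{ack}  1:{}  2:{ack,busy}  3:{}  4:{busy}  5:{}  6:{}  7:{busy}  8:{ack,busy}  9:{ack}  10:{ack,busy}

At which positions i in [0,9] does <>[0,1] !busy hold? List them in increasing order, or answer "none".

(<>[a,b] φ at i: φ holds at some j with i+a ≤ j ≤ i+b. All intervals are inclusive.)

Evaluate at each i in [0,9]:
  i=0: ✓ (witness j=0)
  i=1: ✓ (witness j=1)
  i=2: ✓ (witness j=3)
  i=3: ✓ (witness j=3)
  i=4: ✓ (witness j=5)
  i=5: ✓ (witness j=5)
  i=6: ✓ (witness j=6)
  i=7: ✗ (none in [7,8])
  i=8: ✓ (witness j=9)
  i=9: ✓ (witness j=9)

0, 1, 2, 3, 4, 5, 6, 8, 9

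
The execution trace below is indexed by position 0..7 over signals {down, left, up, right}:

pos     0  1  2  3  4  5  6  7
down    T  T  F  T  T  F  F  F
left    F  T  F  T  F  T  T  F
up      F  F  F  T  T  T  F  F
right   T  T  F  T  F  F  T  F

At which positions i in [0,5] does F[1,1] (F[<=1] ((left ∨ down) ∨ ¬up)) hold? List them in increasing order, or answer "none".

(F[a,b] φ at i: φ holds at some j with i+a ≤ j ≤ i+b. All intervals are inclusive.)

0, 1, 2, 3, 4, 5

Evaluate at each i in [0,5]:
  i=0: ✓ (witness j=1)
  i=1: ✓ (witness j=2)
  i=2: ✓ (witness j=3)
  i=3: ✓ (witness j=4)
  i=4: ✓ (witness j=5)
  i=5: ✓ (witness j=6)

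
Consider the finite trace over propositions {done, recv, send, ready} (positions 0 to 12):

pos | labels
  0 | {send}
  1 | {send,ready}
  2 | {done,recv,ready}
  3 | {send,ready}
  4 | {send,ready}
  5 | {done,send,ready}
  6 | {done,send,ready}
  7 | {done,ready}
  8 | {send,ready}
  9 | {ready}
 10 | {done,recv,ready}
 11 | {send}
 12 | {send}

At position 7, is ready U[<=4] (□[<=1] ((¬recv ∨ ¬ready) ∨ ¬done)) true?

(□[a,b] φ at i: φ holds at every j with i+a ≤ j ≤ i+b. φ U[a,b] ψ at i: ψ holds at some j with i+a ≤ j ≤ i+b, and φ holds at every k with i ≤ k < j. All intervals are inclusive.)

Need some j in [7,11] with □[<=1] ((¬recv ∨ ¬ready) ∨ ¬done), and ready at every k in [7,j-1].
  j=7: □[<=1] ((¬recv ∨ ¬ready) ∨ ¬done) holds; no prefix to check → satisfied.

True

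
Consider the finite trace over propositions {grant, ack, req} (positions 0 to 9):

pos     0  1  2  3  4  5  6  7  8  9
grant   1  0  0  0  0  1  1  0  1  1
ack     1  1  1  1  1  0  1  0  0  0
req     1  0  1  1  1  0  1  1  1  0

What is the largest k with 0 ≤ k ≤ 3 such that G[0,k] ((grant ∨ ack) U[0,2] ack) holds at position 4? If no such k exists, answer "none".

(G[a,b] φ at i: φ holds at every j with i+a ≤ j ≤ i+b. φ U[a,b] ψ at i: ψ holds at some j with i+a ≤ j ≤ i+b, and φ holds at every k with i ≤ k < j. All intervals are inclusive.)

((grant ∨ ack) U[0,2] ack) must hold from j=4 onward; find where it first fails.
  j=4: holds
  j=5: holds
  j=6: holds
  j=7: fails
Holds on [4,6], so largest k = 2.

2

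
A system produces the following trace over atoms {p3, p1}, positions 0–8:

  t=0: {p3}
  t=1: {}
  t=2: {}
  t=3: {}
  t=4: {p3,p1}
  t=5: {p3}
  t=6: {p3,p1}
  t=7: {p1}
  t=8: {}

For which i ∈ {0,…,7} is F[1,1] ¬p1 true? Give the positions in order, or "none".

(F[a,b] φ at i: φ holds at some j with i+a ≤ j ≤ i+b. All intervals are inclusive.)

Evaluate at each i in [0,7]:
  i=0: ✓ (witness j=1)
  i=1: ✓ (witness j=2)
  i=2: ✓ (witness j=3)
  i=3: ✗ (none in [4,4])
  i=4: ✓ (witness j=5)
  i=5: ✗ (none in [6,6])
  i=6: ✗ (none in [7,7])
  i=7: ✓ (witness j=8)

0, 1, 2, 4, 7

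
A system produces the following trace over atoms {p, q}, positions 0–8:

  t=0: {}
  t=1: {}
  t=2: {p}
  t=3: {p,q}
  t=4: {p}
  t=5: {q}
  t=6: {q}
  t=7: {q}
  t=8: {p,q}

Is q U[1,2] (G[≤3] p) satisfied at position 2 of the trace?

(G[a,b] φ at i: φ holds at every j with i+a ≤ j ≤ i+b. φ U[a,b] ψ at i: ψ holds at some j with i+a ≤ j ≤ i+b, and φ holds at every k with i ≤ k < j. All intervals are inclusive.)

Need some j in [3,4] with G[≤3] p, and q at every k in [2,j-1].
  j=3: G[≤3] p — fails at 5.
  j=4: G[≤3] p — fails at 5.
No j in the window works → until fails.

False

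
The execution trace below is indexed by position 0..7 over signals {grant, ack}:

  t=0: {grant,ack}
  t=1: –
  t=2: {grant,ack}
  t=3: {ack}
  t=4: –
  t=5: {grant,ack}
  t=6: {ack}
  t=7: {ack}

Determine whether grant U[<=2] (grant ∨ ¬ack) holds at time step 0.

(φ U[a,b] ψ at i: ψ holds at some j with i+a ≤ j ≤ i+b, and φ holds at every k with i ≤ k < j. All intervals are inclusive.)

Holds

Need some j in [0,2] with (grant ∨ ¬ack), and grant at every k in [0,j-1].
  j=0: (grant ∨ ¬ack) holds; no prefix to check → satisfied.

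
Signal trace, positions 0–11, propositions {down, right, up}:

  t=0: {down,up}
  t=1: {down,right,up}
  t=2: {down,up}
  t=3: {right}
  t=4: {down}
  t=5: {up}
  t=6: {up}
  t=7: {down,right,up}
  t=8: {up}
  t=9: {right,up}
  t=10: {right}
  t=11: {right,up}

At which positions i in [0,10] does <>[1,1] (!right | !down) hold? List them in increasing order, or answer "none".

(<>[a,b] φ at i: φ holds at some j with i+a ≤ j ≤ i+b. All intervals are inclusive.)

1, 2, 3, 4, 5, 7, 8, 9, 10

Evaluate at each i in [0,10]:
  i=0: ✗ (none in [1,1])
  i=1: ✓ (witness j=2)
  i=2: ✓ (witness j=3)
  i=3: ✓ (witness j=4)
  i=4: ✓ (witness j=5)
  i=5: ✓ (witness j=6)
  i=6: ✗ (none in [7,7])
  i=7: ✓ (witness j=8)
  i=8: ✓ (witness j=9)
  i=9: ✓ (witness j=10)
  i=10: ✓ (witness j=11)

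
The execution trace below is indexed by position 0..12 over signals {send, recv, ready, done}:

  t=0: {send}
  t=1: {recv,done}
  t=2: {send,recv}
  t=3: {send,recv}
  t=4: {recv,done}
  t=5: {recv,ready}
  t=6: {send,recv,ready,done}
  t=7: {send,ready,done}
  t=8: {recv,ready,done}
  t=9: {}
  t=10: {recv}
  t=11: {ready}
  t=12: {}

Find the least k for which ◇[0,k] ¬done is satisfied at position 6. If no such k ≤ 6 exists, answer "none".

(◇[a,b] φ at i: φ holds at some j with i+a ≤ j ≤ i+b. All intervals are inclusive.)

3

Scan j = 6,7,… for ¬done:
  j=6: fails
  j=7: fails
  j=8: fails
  j=9: holds
First hit at j=9, so smallest k = 9-6 = 3.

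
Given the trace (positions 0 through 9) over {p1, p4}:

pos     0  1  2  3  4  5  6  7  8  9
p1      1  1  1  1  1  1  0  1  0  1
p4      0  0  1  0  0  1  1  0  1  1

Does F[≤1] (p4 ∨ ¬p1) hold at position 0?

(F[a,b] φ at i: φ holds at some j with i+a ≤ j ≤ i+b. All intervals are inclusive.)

Check (p4 ∨ ¬p1) at each j in [0,1]:
  j=0: false
  j=1: false
No position in the window satisfies it → formula fails.

Does not hold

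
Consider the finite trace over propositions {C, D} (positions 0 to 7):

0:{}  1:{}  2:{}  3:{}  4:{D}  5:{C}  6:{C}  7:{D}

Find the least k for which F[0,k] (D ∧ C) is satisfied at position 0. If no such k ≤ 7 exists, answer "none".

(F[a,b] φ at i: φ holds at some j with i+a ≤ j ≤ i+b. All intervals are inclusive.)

Scan j = 0,1,… for (D ∧ C):
  j=0: fails
  j=1: fails
  j=2: fails
  j=3: fails
  j=4: fails
  j=5: fails
  j=6: fails
  j=7: fails
No j in [0,7] satisfies it → none.

none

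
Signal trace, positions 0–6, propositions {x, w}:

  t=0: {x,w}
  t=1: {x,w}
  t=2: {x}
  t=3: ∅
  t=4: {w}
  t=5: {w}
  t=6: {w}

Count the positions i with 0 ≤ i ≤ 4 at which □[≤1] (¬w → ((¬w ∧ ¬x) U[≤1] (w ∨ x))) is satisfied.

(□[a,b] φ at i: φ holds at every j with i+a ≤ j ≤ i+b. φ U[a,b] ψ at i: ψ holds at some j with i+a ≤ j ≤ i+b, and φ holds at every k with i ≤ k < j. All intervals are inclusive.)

5

Evaluate at each i in [0,4]:
  i=0: ✓ (all of [0,1])
  i=1: ✓ (all of [1,2])
  i=2: ✓ (all of [2,3])
  i=3: ✓ (all of [3,4])
  i=4: ✓ (all of [4,5])
Positions where it holds: {0, 1, 2, 3, 4} → 5.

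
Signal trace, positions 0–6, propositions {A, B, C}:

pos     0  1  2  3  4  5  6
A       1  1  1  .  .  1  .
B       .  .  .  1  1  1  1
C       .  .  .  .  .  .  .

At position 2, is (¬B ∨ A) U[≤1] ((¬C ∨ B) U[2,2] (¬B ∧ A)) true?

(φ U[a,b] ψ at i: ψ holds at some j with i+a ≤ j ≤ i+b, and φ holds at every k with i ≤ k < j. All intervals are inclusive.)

False

Need some j in [2,3] with ((¬C ∨ B) U[2,2] (¬B ∧ A)), and (¬B ∨ A) at every k in [2,j-1].
  j=2: ((¬C ∨ B) U[2,2] (¬B ∧ A)) — fails.
  j=3: ((¬C ∨ B) U[2,2] (¬B ∧ A)) — fails.
No j in the window works → until fails.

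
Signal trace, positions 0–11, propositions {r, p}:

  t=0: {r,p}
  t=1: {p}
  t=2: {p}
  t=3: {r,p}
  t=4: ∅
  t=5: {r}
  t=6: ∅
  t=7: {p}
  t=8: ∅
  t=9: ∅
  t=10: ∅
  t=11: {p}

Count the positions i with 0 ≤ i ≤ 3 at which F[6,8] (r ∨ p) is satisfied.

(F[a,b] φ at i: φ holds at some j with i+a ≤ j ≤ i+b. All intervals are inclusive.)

3

Evaluate at each i in [0,3]:
  i=0: ✓ (witness j=7)
  i=1: ✓ (witness j=7)
  i=2: ✗ (none in [8,10])
  i=3: ✓ (witness j=11)
Positions where it holds: {0, 1, 3} → 3.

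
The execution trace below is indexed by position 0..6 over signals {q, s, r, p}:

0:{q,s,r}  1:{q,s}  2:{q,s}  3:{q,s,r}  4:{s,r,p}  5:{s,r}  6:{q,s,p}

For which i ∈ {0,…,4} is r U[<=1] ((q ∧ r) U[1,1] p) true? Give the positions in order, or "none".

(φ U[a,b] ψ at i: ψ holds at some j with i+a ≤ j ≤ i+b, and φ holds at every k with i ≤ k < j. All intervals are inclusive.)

3

Evaluate at each i in [0,4]:
  i=0: ✗ (no rhs in [0,1])
  i=1: ✗ (no rhs in [1,2])
  i=2: ✗ (lhs fails at k=2 before rhs at j=3)
  i=3: ✓ (rhs at j=3)
  i=4: ✗ (no rhs in [4,5])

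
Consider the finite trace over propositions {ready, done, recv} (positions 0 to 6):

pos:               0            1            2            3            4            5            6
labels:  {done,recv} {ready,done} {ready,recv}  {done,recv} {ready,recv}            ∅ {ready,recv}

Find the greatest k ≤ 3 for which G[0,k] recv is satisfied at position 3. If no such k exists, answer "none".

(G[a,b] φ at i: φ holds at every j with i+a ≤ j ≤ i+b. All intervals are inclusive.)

1

recv must hold from j=3 onward; find where it first fails.
  j=3: holds
  j=4: holds
  j=5: fails
Holds on [3,4], so largest k = 1.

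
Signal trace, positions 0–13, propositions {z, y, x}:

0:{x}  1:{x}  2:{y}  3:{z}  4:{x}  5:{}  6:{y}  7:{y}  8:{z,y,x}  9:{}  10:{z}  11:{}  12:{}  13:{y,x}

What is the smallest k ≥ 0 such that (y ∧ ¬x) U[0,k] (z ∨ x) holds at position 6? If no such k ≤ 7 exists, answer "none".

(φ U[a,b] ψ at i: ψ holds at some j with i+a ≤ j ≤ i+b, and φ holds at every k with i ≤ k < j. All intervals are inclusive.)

Need earliest j ≥ 6 with (z ∨ x), and (y ∧ ¬x) at every k in [6,j-1].
  j=6: rhs fails.
  j=7: rhs fails.
  j=8: rhs holds; lhs holds on [6,7]. k = 2.

2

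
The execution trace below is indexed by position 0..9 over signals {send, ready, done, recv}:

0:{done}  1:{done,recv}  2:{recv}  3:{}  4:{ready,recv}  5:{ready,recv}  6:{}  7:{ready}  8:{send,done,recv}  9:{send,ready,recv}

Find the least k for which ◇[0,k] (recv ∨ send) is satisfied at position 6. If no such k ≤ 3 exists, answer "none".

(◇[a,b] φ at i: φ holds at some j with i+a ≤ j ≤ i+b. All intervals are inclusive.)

Scan j = 6,7,… for (recv ∨ send):
  j=6: fails
  j=7: fails
  j=8: holds
First hit at j=8, so smallest k = 8-6 = 2.

2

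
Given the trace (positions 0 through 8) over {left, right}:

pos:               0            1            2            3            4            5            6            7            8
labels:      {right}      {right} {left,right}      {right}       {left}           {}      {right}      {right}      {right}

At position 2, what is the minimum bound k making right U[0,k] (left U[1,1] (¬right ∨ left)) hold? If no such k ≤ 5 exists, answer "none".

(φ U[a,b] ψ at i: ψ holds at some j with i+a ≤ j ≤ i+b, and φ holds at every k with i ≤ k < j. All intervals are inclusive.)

Need earliest j ≥ 2 with (left U[1,1] (¬right ∨ left)), and right at every k in [2,j-1].
  j=2: rhs fails.
  j=3: rhs fails.
  j=4: rhs holds; lhs holds on [2,3]. k = 2.

2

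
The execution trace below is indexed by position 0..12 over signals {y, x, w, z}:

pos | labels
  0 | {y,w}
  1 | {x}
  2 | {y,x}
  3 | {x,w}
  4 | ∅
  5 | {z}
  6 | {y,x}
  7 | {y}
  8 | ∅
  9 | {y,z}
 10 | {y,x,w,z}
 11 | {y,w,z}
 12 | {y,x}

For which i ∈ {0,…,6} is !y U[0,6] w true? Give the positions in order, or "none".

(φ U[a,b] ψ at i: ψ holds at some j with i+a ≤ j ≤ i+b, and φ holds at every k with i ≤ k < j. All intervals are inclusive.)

0, 3

Evaluate at each i in [0,6]:
  i=0: ✓ (rhs at j=0)
  i=1: ✗ (lhs fails at k=2 before rhs at j=3)
  i=2: ✗ (lhs fails at k=2 before rhs at j=3)
  i=3: ✓ (rhs at j=3)
  i=4: ✗ (lhs fails at k=6 before rhs at j=10)
  i=5: ✗ (lhs fails at k=6 before rhs at j=10)
  i=6: ✗ (lhs fails at k=6 before rhs at j=10)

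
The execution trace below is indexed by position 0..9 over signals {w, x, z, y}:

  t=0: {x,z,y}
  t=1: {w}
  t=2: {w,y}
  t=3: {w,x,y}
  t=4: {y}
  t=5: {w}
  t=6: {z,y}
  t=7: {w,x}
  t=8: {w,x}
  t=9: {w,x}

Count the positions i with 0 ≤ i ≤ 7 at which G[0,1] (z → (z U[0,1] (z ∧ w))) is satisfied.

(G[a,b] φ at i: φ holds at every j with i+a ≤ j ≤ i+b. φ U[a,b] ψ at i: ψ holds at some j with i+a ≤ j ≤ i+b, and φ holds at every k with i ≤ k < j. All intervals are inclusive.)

Evaluate at each i in [0,7]:
  i=0: ✗ (fails at j=0)
  i=1: ✓ (all of [1,2])
  i=2: ✓ (all of [2,3])
  i=3: ✓ (all of [3,4])
  i=4: ✓ (all of [4,5])
  i=5: ✗ (fails at j=6)
  i=6: ✗ (fails at j=6)
  i=7: ✓ (all of [7,8])
Positions where it holds: {1, 2, 3, 4, 7} → 5.

5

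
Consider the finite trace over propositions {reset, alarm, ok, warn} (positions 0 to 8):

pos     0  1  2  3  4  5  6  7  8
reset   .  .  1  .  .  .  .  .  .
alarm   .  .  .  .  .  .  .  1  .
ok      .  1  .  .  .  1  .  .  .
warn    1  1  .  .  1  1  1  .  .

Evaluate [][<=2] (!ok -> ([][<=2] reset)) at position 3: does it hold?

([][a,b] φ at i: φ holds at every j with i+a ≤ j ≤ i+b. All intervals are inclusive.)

Check (!ok -> ([][<=2] reset)) at every j in [3,5]:
  j=3: antecedent true; consequent fails at 3 → ✗
  j=4: antecedent true; consequent fails at 4 → ✗
  j=5: antecedent false → ✓
Fails at j=3 → formula fails.

False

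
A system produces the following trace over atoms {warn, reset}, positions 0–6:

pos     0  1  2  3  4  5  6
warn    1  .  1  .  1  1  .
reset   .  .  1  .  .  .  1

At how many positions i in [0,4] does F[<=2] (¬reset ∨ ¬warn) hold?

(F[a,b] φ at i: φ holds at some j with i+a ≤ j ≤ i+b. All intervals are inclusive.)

5

Evaluate at each i in [0,4]:
  i=0: ✓ (witness j=0)
  i=1: ✓ (witness j=1)
  i=2: ✓ (witness j=3)
  i=3: ✓ (witness j=3)
  i=4: ✓ (witness j=4)
Positions where it holds: {0, 1, 2, 3, 4} → 5.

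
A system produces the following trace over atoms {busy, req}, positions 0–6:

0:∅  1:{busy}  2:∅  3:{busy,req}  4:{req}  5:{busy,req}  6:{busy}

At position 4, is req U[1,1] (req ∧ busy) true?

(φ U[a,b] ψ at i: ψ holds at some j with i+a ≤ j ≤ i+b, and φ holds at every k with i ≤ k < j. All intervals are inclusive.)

Need some j in [5,5] with (req ∧ busy), and req at every k in [4,j-1].
  j=5: (req ∧ busy) holds; req holds at every k in [4,4] → satisfied.

True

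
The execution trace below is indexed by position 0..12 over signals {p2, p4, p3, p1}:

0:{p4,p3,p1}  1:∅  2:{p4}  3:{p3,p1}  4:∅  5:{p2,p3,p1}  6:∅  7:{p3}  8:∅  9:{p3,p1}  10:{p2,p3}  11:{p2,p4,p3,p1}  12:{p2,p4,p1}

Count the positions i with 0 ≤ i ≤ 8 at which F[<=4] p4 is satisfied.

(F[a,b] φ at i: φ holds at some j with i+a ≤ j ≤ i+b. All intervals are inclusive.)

Evaluate at each i in [0,8]:
  i=0: ✓ (witness j=0)
  i=1: ✓ (witness j=2)
  i=2: ✓ (witness j=2)
  i=3: ✗ (none in [3,7])
  i=4: ✗ (none in [4,8])
  i=5: ✗ (none in [5,9])
  i=6: ✗ (none in [6,10])
  i=7: ✓ (witness j=11)
  i=8: ✓ (witness j=11)
Positions where it holds: {0, 1, 2, 7, 8} → 5.

5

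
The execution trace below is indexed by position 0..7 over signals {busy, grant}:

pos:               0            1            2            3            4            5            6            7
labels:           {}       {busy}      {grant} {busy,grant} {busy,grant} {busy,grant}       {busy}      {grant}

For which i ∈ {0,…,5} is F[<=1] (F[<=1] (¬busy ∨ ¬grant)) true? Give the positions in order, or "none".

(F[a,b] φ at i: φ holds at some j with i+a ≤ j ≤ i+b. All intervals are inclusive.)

0, 1, 2, 4, 5

Evaluate at each i in [0,5]:
  i=0: ✓ (witness j=0)
  i=1: ✓ (witness j=1)
  i=2: ✓ (witness j=2)
  i=3: ✗ (none in [3,4])
  i=4: ✓ (witness j=5)
  i=5: ✓ (witness j=5)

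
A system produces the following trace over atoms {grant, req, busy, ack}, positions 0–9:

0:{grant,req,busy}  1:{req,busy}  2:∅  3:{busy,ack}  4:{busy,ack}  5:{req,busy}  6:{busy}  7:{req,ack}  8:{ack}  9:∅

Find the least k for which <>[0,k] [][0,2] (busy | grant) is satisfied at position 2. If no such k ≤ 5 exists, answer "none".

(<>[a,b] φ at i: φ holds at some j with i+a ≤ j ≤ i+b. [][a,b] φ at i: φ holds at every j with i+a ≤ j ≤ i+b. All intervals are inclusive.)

Scan j = 2,3,… for [][0,2] (busy | grant):
  j=2: fails
  j=3: holds
First hit at j=3, so smallest k = 3-2 = 1.

1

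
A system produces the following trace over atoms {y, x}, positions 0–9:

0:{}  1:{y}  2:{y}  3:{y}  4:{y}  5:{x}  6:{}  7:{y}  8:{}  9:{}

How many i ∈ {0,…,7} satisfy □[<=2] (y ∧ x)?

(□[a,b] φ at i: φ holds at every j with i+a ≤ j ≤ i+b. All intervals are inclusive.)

0

Evaluate at each i in [0,7]:
  i=0: ✗ (fails at j=0)
  i=1: ✗ (fails at j=1)
  i=2: ✗ (fails at j=2)
  i=3: ✗ (fails at j=3)
  i=4: ✗ (fails at j=4)
  i=5: ✗ (fails at j=5)
  i=6: ✗ (fails at j=6)
  i=7: ✗ (fails at j=7)
Positions where it holds: {} → 0.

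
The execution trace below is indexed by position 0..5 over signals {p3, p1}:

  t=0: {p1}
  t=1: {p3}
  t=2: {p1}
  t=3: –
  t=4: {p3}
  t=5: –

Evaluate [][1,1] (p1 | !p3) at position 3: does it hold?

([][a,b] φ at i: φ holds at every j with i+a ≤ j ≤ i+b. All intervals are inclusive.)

Check (p1 | !p3) at every j in [4,4]:
  j=4: false
Fails at j=4 → formula fails.

False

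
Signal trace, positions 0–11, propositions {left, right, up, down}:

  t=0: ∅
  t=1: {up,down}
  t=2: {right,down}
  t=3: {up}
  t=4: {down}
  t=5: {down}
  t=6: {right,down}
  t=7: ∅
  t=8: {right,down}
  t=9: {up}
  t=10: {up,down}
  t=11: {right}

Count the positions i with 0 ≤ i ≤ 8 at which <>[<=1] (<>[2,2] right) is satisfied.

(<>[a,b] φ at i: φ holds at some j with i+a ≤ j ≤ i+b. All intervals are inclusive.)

6

Evaluate at each i in [0,8]:
  i=0: ✓ (witness j=0)
  i=1: ✗ (none in [1,2])
  i=2: ✗ (none in [2,3])
  i=3: ✓ (witness j=4)
  i=4: ✓ (witness j=4)
  i=5: ✓ (witness j=6)
  i=6: ✓ (witness j=6)
  i=7: ✗ (none in [7,8])
  i=8: ✓ (witness j=9)
Positions where it holds: {0, 3, 4, 5, 6, 8} → 6.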